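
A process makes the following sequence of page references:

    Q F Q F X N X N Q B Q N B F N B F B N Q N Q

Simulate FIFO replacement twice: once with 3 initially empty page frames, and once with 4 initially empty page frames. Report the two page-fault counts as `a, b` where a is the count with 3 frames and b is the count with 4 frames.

9, 7

3 frames: F F . . F F . . F F . . . F F . . . . F . . → 9 faults.
4 frames: F F . . F F . . . F F . . F . . . . . . . . → 7 faults.
7 < 9: adding a frame reduced faults, as is typical.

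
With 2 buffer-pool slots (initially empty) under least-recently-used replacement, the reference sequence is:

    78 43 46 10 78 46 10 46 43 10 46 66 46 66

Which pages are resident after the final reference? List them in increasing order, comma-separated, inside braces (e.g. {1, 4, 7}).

{46, 66}

78 → fault, frames [78]
43 → fault, frames [78, 43]
46 → fault, evict 78, frames [43, 46]
10 → fault, evict 43, frames [46, 10]
78 → fault, evict 46, frames [10, 78]
46 → fault, evict 10, frames [78, 46]
10 → fault, evict 78, frames [46, 10]
46 → hit
43 → fault, evict 10, frames [46, 43]
10 → fault, evict 46, frames [43, 10]
46 → fault, evict 43, frames [10, 46]
66 → fault, evict 10, frames [46, 66]
46 → hit
66 → hit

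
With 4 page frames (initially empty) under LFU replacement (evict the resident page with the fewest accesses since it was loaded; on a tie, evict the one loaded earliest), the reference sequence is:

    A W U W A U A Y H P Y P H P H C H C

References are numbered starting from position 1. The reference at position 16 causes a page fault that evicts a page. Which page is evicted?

H

pos 1: A: miss, frames {A}
pos 2: W: miss, frames {A,W}
pos 3: U: miss, frames {A,W,U}
pos 4: W: hit
pos 5: A: hit
pos 6: U: hit
pos 7: A: hit
pos 8: Y: miss, frames {A,W,U,Y}
pos 9: H: miss, evict Y, frames {A,W,U,H}
pos 10: P: miss, evict H, frames {A,W,U,P}
pos 11: Y: miss, evict P, frames {A,W,U,Y}
pos 12: P: miss, evict Y, frames {A,W,U,P}
pos 13: H: miss, evict P, frames {A,W,U,H}
pos 14: P: miss, evict H, frames {A,W,U,P}
pos 15: H: miss, evict P, frames {A,W,U,H}
pos 16: C: miss, evict H, frames {A,W,U,C}
At position 16, page H is evicted.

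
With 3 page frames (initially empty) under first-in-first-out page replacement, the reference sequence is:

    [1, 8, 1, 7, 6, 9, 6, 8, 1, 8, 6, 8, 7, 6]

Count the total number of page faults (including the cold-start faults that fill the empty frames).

9

1 → miss, frames {1}
8 → miss, frames {1,8}
1 → hit
7 → miss, frames {1,8,7}
6 → miss, evict 1, frames {8,7,6}
9 → miss, evict 8, frames {7,6,9}
6 → hit
8 → miss, evict 7, frames {6,9,8}
1 → miss, evict 6, frames {9,8,1}
8 → hit
6 → miss, evict 9, frames {8,1,6}
8 → hit
7 → miss, evict 8, frames {1,6,7}
6 → hit
Page faults: 9.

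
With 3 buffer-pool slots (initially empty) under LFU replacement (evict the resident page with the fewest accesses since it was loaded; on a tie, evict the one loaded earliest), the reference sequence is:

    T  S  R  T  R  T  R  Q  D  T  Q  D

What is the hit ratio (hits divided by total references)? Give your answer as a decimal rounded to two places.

0.42

T -> miss, frames [T]
S -> miss, frames [T, S]
R -> miss, frames [T, S, R]
T -> hit
R -> hit
T -> hit
R -> hit
Q -> miss, evict S, frames [T, R, Q]
D -> miss, evict Q, frames [T, R, D]
T -> hit
Q -> miss, evict D, frames [T, R, Q]
D -> miss, evict Q, frames [T, R, D]
Hits: 5 of 12 references → 5/12 = 0.4167.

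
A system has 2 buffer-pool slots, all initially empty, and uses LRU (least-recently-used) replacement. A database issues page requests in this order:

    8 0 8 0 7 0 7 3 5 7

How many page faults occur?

6

8: fault, frames {8}
0: fault, frames {8,0}
8: hit
0: hit
7: fault, evict 8, frames {0,7}
0: hit
7: hit
3: fault, evict 0, frames {7,3}
5: fault, evict 7, frames {3,5}
7: fault, evict 3, frames {5,7}
Page faults: 6.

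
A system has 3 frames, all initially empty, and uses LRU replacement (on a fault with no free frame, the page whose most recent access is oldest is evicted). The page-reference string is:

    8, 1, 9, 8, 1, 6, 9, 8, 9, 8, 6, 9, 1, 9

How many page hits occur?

8 → miss, frames [8]
1 → miss, frames [8, 1]
9 → miss, frames [8, 1, 9]
8 → hit
1 → hit
6 → miss, evict 9, frames [8, 1, 6]
9 → miss, evict 8, frames [1, 6, 9]
8 → miss, evict 1, frames [6, 9, 8]
9 → hit
8 → hit
6 → hit
9 → hit
1 → miss, evict 8, frames [6, 9, 1]
9 → hit
Hits: 7.

7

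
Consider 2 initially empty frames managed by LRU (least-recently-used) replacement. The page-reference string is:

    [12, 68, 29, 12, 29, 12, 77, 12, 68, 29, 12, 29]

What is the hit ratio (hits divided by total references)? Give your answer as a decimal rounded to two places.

0.33

12 → miss, frames {12}
68 → miss, frames {12,68}
29 → miss, evict 12, frames {68,29}
12 → miss, evict 68, frames {29,12}
29 → hit
12 → hit
77 → miss, evict 29, frames {12,77}
12 → hit
68 → miss, evict 77, frames {12,68}
29 → miss, evict 12, frames {68,29}
12 → miss, evict 68, frames {29,12}
29 → hit
Hits: 4 of 12 references → 4/12 = 0.3333.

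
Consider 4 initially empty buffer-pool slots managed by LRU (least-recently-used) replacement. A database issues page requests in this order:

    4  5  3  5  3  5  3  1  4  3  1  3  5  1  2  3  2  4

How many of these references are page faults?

6

4: miss, frames [4]
5: miss, frames [4, 5]
3: miss, frames [4, 5, 3]
5: hit
3: hit
5: hit
3: hit
1: miss, frames [4, 5, 3, 1]
4: hit
3: hit
1: hit
3: hit
5: hit
1: hit
2: miss, evict 4, frames [3, 5, 1, 2]
3: hit
2: hit
4: miss, evict 5, frames [1, 3, 2, 4]
Page faults: 6.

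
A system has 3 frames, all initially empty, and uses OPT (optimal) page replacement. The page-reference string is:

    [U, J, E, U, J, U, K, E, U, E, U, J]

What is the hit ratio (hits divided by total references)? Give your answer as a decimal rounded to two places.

U → fault, frames (U)
J → fault, frames (U J)
E → fault, frames (U J E)
U → hit
J → hit
U → hit
K → fault, evict J, frames (U E K)
E → hit
U → hit
E → hit
U → hit
J → fault, evict K, frames (U E J)
Hits: 7 of 12 references → 7/12 = 0.5833.

0.58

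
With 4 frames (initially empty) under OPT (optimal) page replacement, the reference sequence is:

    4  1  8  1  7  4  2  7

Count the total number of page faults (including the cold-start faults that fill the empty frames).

4: miss, frames {4}
1: miss, frames {4,1}
8: miss, frames {4,1,8}
1: hit
7: miss, frames {4,1,8,7}
4: hit
2: miss, evict 8, frames {4,1,7,2}
7: hit
Page faults: 5.

5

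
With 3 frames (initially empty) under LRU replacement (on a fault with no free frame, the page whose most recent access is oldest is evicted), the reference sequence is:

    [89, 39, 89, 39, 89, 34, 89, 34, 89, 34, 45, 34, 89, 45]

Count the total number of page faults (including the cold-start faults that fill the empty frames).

89 -> fault, frames (89)
39 -> fault, frames (89 39)
89 -> hit
39 -> hit
89 -> hit
34 -> fault, frames (39 89 34)
89 -> hit
34 -> hit
89 -> hit
34 -> hit
45 -> fault, evict 39, frames (89 34 45)
34 -> hit
89 -> hit
45 -> hit
Page faults: 4.

4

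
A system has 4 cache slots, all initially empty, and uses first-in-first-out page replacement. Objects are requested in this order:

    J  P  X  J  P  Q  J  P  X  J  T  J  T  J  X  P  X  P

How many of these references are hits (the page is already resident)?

J → miss, frames (J)
P → miss, frames (J P)
X → miss, frames (J P X)
J → hit
P → hit
Q → miss, frames (J P X Q)
J → hit
P → hit
X → hit
J → hit
T → miss, evict J, frames (P X Q T)
J → miss, evict P, frames (X Q T J)
T → hit
J → hit
X → hit
P → miss, evict X, frames (Q T J P)
X → miss, evict Q, frames (T J P X)
P → hit
Hits: 10.

10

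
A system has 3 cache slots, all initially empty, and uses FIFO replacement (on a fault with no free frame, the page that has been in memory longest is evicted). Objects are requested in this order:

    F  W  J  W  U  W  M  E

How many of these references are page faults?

6

F -> miss, frames {F}
W -> miss, frames {F,W}
J -> miss, frames {F,W,J}
W -> hit
U -> miss, evict F, frames {W,J,U}
W -> hit
M -> miss, evict W, frames {J,U,M}
E -> miss, evict J, frames {U,M,E}
Page faults: 6.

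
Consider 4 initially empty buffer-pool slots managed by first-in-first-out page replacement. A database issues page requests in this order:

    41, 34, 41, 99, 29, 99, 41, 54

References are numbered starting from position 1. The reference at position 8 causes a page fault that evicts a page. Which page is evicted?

41

pos 1: 41 → fault, frames {41}
pos 2: 34 → fault, frames {41,34}
pos 3: 41 → hit
pos 4: 99 → fault, frames {41,34,99}
pos 5: 29 → fault, frames {41,34,99,29}
pos 6: 99 → hit
pos 7: 41 → hit
pos 8: 54 → fault, evict 41, frames {34,99,29,54}
At position 8, page 41 is evicted.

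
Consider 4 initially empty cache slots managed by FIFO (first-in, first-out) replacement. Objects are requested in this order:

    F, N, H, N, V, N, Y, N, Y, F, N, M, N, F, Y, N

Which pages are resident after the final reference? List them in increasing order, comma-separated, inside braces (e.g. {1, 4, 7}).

F -> fault, frames (F)
N -> fault, frames (F N)
H -> fault, frames (F N H)
N -> hit
V -> fault, frames (F N H V)
N -> hit
Y -> fault, evict F, frames (N H V Y)
N -> hit
Y -> hit
F -> fault, evict N, frames (H V Y F)
N -> fault, evict H, frames (V Y F N)
M -> fault, evict V, frames (Y F N M)
N -> hit
F -> hit
Y -> hit
N -> hit

{F, M, N, Y}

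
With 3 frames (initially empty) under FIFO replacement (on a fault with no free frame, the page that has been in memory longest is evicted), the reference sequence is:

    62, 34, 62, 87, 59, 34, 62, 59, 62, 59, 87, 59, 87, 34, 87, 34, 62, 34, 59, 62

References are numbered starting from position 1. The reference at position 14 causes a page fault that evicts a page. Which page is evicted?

pos 1: 62 -> miss, frames {62}
pos 2: 34 -> miss, frames {62,34}
pos 3: 62 -> hit
pos 4: 87 -> miss, frames {62,34,87}
pos 5: 59 -> miss, evict 62, frames {34,87,59}
pos 6: 34 -> hit
pos 7: 62 -> miss, evict 34, frames {87,59,62}
pos 8: 59 -> hit
pos 9: 62 -> hit
pos 10: 59 -> hit
pos 11: 87 -> hit
pos 12: 59 -> hit
pos 13: 87 -> hit
pos 14: 34 -> miss, evict 87, frames {59,62,34}
At position 14, page 87 is evicted.

87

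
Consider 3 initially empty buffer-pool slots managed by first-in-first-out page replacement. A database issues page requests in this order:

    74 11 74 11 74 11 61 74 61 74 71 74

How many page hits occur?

74 -> miss, frames [74]
11 -> miss, frames [74, 11]
74 -> hit
11 -> hit
74 -> hit
11 -> hit
61 -> miss, frames [74, 11, 61]
74 -> hit
61 -> hit
74 -> hit
71 -> miss, evict 74, frames [11, 61, 71]
74 -> miss, evict 11, frames [61, 71, 74]
Hits: 7.

7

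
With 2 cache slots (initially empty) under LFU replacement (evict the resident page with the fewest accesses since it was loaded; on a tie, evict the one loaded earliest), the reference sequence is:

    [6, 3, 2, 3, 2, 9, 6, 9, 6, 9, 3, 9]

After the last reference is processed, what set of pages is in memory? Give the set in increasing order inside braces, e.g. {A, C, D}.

{2, 9}

6 → miss, frames [6]
3 → miss, frames [6, 3]
2 → miss, evict 6, frames [3, 2]
3 → hit
2 → hit
9 → miss, evict 3, frames [2, 9]
6 → miss, evict 9, frames [2, 6]
9 → miss, evict 6, frames [2, 9]
6 → miss, evict 9, frames [2, 6]
9 → miss, evict 6, frames [2, 9]
3 → miss, evict 9, frames [2, 3]
9 → miss, evict 3, frames [2, 9]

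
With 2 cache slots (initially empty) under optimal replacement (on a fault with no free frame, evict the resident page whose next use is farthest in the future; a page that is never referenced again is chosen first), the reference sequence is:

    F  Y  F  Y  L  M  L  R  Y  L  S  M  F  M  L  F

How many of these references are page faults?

F -> fault, frames {F}
Y -> fault, frames {F,Y}
F -> hit
Y -> hit
L -> fault, evict F, frames {Y,L}
M -> fault, evict Y, frames {L,M}
L -> hit
R -> fault, evict M, frames {L,R}
Y -> fault, evict R, frames {L,Y}
L -> hit
S -> fault, evict Y, frames {L,S}
M -> fault, evict S, frames {L,M}
F -> fault, evict L, frames {M,F}
M -> hit
L -> fault, evict M, frames {F,L}
F -> hit
Page faults: 10.

10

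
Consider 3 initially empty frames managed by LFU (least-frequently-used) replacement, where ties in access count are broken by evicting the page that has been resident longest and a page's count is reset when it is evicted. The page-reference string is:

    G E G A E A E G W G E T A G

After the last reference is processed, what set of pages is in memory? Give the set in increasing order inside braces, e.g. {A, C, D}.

{A, E, G}

G -> fault, frames (G)
E -> fault, frames (G E)
G -> hit
A -> fault, frames (G E A)
E -> hit
A -> hit
E -> hit
G -> hit
W -> fault, evict A, frames (G E W)
G -> hit
E -> hit
T -> fault, evict W, frames (G E T)
A -> fault, evict T, frames (G E A)
G -> hit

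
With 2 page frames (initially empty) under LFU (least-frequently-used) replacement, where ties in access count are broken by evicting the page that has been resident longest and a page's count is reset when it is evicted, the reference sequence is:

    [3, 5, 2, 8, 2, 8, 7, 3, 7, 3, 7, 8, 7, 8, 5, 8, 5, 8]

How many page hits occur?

8

3 -> miss, frames [3]
5 -> miss, frames [3, 5]
2 -> miss, evict 3, frames [5, 2]
8 -> miss, evict 5, frames [2, 8]
2 -> hit
8 -> hit
7 -> miss, evict 2, frames [8, 7]
3 -> miss, evict 7, frames [8, 3]
7 -> miss, evict 3, frames [8, 7]
3 -> miss, evict 7, frames [8, 3]
7 -> miss, evict 3, frames [8, 7]
8 -> hit
7 -> hit
8 -> hit
5 -> miss, evict 7, frames [8, 5]
8 -> hit
5 -> hit
8 -> hit
Hits: 8.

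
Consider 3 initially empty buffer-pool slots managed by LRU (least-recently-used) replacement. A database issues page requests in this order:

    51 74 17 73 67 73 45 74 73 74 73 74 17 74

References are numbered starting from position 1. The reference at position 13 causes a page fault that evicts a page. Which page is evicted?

pos 1: 51: miss, frames (51)
pos 2: 74: miss, frames (51 74)
pos 3: 17: miss, frames (51 74 17)
pos 4: 73: miss, evict 51, frames (74 17 73)
pos 5: 67: miss, evict 74, frames (17 73 67)
pos 6: 73: hit
pos 7: 45: miss, evict 17, frames (67 73 45)
pos 8: 74: miss, evict 67, frames (73 45 74)
pos 9: 73: hit
pos 10: 74: hit
pos 11: 73: hit
pos 12: 74: hit
pos 13: 17: miss, evict 45, frames (73 74 17)
At position 13, page 45 is evicted.

45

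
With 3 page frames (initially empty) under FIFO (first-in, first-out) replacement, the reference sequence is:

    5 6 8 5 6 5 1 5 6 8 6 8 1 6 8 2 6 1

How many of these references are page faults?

10

5: fault, frames {5}
6: fault, frames {5,6}
8: fault, frames {5,6,8}
5: hit
6: hit
5: hit
1: fault, evict 5, frames {6,8,1}
5: fault, evict 6, frames {8,1,5}
6: fault, evict 8, frames {1,5,6}
8: fault, evict 1, frames {5,6,8}
6: hit
8: hit
1: fault, evict 5, frames {6,8,1}
6: hit
8: hit
2: fault, evict 6, frames {8,1,2}
6: fault, evict 8, frames {1,2,6}
1: hit
Page faults: 10.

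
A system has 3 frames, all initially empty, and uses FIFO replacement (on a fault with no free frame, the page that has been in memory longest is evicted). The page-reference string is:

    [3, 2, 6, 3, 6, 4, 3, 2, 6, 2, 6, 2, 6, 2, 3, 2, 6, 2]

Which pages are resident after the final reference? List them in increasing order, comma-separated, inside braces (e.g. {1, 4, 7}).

3 -> miss, frames [3]
2 -> miss, frames [3, 2]
6 -> miss, frames [3, 2, 6]
3 -> hit
6 -> hit
4 -> miss, evict 3, frames [2, 6, 4]
3 -> miss, evict 2, frames [6, 4, 3]
2 -> miss, evict 6, frames [4, 3, 2]
6 -> miss, evict 4, frames [3, 2, 6]
2 -> hit
6 -> hit
2 -> hit
6 -> hit
2 -> hit
3 -> hit
2 -> hit
6 -> hit
2 -> hit

{2, 3, 6}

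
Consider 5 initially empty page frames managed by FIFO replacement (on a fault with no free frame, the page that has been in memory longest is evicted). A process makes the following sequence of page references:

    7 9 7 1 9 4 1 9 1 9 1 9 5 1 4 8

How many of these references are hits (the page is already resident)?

10

7: fault, frames {7}
9: fault, frames {7,9}
7: hit
1: fault, frames {7,9,1}
9: hit
4: fault, frames {7,9,1,4}
1: hit
9: hit
1: hit
9: hit
1: hit
9: hit
5: fault, frames {7,9,1,4,5}
1: hit
4: hit
8: fault, evict 7, frames {9,1,4,5,8}
Hits: 10.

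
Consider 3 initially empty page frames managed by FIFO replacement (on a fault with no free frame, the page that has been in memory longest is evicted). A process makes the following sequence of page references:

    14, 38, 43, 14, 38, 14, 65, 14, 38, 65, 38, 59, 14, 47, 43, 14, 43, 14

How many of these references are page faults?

14: miss, frames [14]
38: miss, frames [14, 38]
43: miss, frames [14, 38, 43]
14: hit
38: hit
14: hit
65: miss, evict 14, frames [38, 43, 65]
14: miss, evict 38, frames [43, 65, 14]
38: miss, evict 43, frames [65, 14, 38]
65: hit
38: hit
59: miss, evict 65, frames [14, 38, 59]
14: hit
47: miss, evict 14, frames [38, 59, 47]
43: miss, evict 38, frames [59, 47, 43]
14: miss, evict 59, frames [47, 43, 14]
43: hit
14: hit
Page faults: 10.

10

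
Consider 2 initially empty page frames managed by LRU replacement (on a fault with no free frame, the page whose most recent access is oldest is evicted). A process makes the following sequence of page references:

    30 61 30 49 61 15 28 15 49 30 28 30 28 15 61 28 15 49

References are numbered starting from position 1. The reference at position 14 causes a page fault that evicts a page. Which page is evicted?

30

pos 1: 30 → fault, frames (30)
pos 2: 61 → fault, frames (30 61)
pos 3: 30 → hit
pos 4: 49 → fault, evict 61, frames (30 49)
pos 5: 61 → fault, evict 30, frames (49 61)
pos 6: 15 → fault, evict 49, frames (61 15)
pos 7: 28 → fault, evict 61, frames (15 28)
pos 8: 15 → hit
pos 9: 49 → fault, evict 28, frames (15 49)
pos 10: 30 → fault, evict 15, frames (49 30)
pos 11: 28 → fault, evict 49, frames (30 28)
pos 12: 30 → hit
pos 13: 28 → hit
pos 14: 15 → fault, evict 30, frames (28 15)
At position 14, page 30 is evicted.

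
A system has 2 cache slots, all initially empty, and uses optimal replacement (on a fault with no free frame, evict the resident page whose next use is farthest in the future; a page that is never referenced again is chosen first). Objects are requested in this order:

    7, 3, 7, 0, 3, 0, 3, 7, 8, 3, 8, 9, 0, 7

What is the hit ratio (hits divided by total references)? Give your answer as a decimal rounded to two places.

0.43

7 → fault, frames {7}
3 → fault, frames {7,3}
7 → hit
0 → fault, evict 7, frames {3,0}
3 → hit
0 → hit
3 → hit
7 → fault, evict 0, frames {3,7}
8 → fault, evict 7, frames {3,8}
3 → hit
8 → hit
9 → fault, evict 8, frames {3,9}
0 → fault, evict 9, frames {3,0}
7 → fault, evict 0, frames {3,7}
Hits: 6 of 14 references → 6/14 = 0.4286.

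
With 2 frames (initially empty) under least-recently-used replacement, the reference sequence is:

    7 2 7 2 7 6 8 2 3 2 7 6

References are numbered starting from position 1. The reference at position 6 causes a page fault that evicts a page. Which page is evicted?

2

pos 1: 7 → fault, frames [7]
pos 2: 2 → fault, frames [7, 2]
pos 3: 7 → hit
pos 4: 2 → hit
pos 5: 7 → hit
pos 6: 6 → fault, evict 2, frames [7, 6]
At position 6, page 2 is evicted.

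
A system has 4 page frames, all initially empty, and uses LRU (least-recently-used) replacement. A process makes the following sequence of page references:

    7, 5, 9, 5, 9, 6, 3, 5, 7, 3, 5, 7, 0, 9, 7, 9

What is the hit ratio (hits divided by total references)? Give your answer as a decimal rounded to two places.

7 -> miss, frames {7}
5 -> miss, frames {7,5}
9 -> miss, frames {7,5,9}
5 -> hit
9 -> hit
6 -> miss, frames {7,5,9,6}
3 -> miss, evict 7, frames {5,9,6,3}
5 -> hit
7 -> miss, evict 9, frames {6,3,5,7}
3 -> hit
5 -> hit
7 -> hit
0 -> miss, evict 6, frames {3,5,7,0}
9 -> miss, evict 3, frames {5,7,0,9}
7 -> hit
9 -> hit
Hits: 8 of 16 references → 8/16 = 0.5000.

0.50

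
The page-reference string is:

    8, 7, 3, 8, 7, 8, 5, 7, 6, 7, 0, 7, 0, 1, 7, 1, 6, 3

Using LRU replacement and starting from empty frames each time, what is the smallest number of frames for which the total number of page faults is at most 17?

f=1: 18 faults
f=2: 13 faults
f=3: 9 faults
f=4: 8 faults
f=5: 8 faults
f=6: 8 faults
f=7: 7 faults
Smallest f with faults ≤ 17 is 2.

2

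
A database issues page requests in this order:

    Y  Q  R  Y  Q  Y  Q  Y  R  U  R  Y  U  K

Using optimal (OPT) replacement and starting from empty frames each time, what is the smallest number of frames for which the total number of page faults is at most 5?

3

f=1: 14 faults
f=2: 8 faults
f=3: 5 faults
f=4: 5 faults
f=5: 5 faults
Smallest f with faults ≤ 5 is 3.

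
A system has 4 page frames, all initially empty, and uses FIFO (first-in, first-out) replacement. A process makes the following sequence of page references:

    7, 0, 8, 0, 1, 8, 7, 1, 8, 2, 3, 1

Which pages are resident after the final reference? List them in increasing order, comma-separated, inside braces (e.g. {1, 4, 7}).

{1, 2, 3, 8}

7 -> fault, frames [7]
0 -> fault, frames [7, 0]
8 -> fault, frames [7, 0, 8]
0 -> hit
1 -> fault, frames [7, 0, 8, 1]
8 -> hit
7 -> hit
1 -> hit
8 -> hit
2 -> fault, evict 7, frames [0, 8, 1, 2]
3 -> fault, evict 0, frames [8, 1, 2, 3]
1 -> hit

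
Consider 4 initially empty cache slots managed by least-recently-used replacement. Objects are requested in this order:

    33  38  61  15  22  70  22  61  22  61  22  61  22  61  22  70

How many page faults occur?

33 → fault, frames (33)
38 → fault, frames (33 38)
61 → fault, frames (33 38 61)
15 → fault, frames (33 38 61 15)
22 → fault, evict 33, frames (38 61 15 22)
70 → fault, evict 38, frames (61 15 22 70)
22 → hit
61 → hit
22 → hit
61 → hit
22 → hit
61 → hit
22 → hit
61 → hit
22 → hit
70 → hit
Page faults: 6.

6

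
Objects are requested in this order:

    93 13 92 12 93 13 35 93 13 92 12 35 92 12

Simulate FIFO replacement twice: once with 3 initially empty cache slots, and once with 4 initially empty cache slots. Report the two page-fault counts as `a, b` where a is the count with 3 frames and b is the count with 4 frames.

3 frames: F F F F F F F . . F F . . . → 9 faults.
4 frames: F F F F . . F F F F F F . . → 10 faults.
10 > 9: adding a frame increased faults — Belady's anomaly.

9, 10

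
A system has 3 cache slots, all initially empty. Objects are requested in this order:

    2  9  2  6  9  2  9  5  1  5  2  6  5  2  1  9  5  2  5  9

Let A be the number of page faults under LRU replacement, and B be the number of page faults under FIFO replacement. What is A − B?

Under LRU: F F . F . . . F F . F F . . F F F F . . → 11 faults.
Under FIFO: F F . F . . . F F . F F F . F F . F F . → 12 faults.
A − B = 11 − 12 = -1.

-1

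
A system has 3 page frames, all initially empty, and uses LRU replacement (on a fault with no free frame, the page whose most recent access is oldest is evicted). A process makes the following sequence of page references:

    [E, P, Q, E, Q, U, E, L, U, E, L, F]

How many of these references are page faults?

6

E → miss, frames {E}
P → miss, frames {E,P}
Q → miss, frames {E,P,Q}
E → hit
Q → hit
U → miss, evict P, frames {E,Q,U}
E → hit
L → miss, evict Q, frames {U,E,L}
U → hit
E → hit
L → hit
F → miss, evict U, frames {E,L,F}
Page faults: 6.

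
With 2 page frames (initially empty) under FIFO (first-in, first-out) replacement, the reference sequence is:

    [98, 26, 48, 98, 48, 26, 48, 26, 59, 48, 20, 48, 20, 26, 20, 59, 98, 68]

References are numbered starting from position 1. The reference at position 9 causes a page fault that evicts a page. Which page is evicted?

26

pos 1: 98 → fault, frames (98)
pos 2: 26 → fault, frames (98 26)
pos 3: 48 → fault, evict 98, frames (26 48)
pos 4: 98 → fault, evict 26, frames (48 98)
pos 5: 48 → hit
pos 6: 26 → fault, evict 48, frames (98 26)
pos 7: 48 → fault, evict 98, frames (26 48)
pos 8: 26 → hit
pos 9: 59 → fault, evict 26, frames (48 59)
At position 9, page 26 is evicted.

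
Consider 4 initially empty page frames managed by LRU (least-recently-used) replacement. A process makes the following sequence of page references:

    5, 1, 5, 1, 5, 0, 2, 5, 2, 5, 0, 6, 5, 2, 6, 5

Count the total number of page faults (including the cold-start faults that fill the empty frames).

5

5: fault, frames [5]
1: fault, frames [5, 1]
5: hit
1: hit
5: hit
0: fault, frames [1, 5, 0]
2: fault, frames [1, 5, 0, 2]
5: hit
2: hit
5: hit
0: hit
6: fault, evict 1, frames [2, 5, 0, 6]
5: hit
2: hit
6: hit
5: hit
Page faults: 5.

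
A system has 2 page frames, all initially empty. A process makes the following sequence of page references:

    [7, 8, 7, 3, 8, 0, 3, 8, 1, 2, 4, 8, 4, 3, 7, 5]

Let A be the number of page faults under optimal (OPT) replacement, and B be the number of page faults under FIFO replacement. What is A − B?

Under OPT: F F . F . F . F F F F . . F F F → 11 faults.
Under FIFO: F F . F . F . F F F F F . F F F → 12 faults.
A − B = 11 − 12 = -1.

-1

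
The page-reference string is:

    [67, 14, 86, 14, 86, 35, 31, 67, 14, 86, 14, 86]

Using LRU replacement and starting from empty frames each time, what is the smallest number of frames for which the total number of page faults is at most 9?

f=1: 12 faults
f=2: 8 faults
f=3: 8 faults
f=4: 8 faults
f=5: 5 faults
Smallest f with faults ≤ 9 is 2.

2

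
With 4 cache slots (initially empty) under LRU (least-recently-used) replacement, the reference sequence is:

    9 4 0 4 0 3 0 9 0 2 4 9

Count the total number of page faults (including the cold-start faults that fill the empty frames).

9: fault, frames [9]
4: fault, frames [9, 4]
0: fault, frames [9, 4, 0]
4: hit
0: hit
3: fault, frames [9, 4, 0, 3]
0: hit
9: hit
0: hit
2: fault, evict 4, frames [3, 9, 0, 2]
4: fault, evict 3, frames [9, 0, 2, 4]
9: hit
Page faults: 6.

6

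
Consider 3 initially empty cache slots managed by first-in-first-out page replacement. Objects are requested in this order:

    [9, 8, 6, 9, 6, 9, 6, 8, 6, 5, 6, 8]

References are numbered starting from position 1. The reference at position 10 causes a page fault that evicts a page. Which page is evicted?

pos 1: 9 -> miss, frames {9}
pos 2: 8 -> miss, frames {9,8}
pos 3: 6 -> miss, frames {9,8,6}
pos 4: 9 -> hit
pos 5: 6 -> hit
pos 6: 9 -> hit
pos 7: 6 -> hit
pos 8: 8 -> hit
pos 9: 6 -> hit
pos 10: 5 -> miss, evict 9, frames {8,6,5}
At position 10, page 9 is evicted.

9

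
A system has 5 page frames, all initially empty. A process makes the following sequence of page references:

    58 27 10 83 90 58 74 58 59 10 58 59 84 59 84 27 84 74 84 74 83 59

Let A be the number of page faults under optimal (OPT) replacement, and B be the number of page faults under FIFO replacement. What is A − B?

Under OPT: F F F F F . F . F . . . F . . . . . . . F . → 9 faults.
Under FIFO: F F F F F . F F F F . . F . . F . F . . F F → 14 faults.
A − B = 9 − 14 = -5.

-5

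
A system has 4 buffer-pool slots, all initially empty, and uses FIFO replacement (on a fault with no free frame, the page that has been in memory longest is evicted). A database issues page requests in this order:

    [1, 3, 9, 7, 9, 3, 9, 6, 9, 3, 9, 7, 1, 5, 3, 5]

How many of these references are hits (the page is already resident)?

1 → miss, frames [1]
3 → miss, frames [1, 3]
9 → miss, frames [1, 3, 9]
7 → miss, frames [1, 3, 9, 7]
9 → hit
3 → hit
9 → hit
6 → miss, evict 1, frames [3, 9, 7, 6]
9 → hit
3 → hit
9 → hit
7 → hit
1 → miss, evict 3, frames [9, 7, 6, 1]
5 → miss, evict 9, frames [7, 6, 1, 5]
3 → miss, evict 7, frames [6, 1, 5, 3]
5 → hit
Hits: 8.

8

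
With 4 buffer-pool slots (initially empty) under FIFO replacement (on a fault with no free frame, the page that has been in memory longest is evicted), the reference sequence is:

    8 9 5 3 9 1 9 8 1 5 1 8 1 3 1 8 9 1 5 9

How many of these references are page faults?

8: miss, frames {8}
9: miss, frames {8,9}
5: miss, frames {8,9,5}
3: miss, frames {8,9,5,3}
9: hit
1: miss, evict 8, frames {9,5,3,1}
9: hit
8: miss, evict 9, frames {5,3,1,8}
1: hit
5: hit
1: hit
8: hit
1: hit
3: hit
1: hit
8: hit
9: miss, evict 5, frames {3,1,8,9}
1: hit
5: miss, evict 3, frames {1,8,9,5}
9: hit
Page faults: 8.

8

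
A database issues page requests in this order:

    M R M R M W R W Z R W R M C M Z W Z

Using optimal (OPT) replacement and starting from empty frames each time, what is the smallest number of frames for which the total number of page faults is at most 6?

f=1: 18 faults
f=2: 9 faults
f=3: 7 faults
f=4: 5 faults
f=5: 5 faults
Smallest f with faults ≤ 6 is 4.

4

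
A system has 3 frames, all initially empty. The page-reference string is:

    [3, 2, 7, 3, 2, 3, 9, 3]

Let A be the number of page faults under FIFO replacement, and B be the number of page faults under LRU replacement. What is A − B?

Under FIFO: F F F . . . F F → 5 faults.
Under LRU: F F F . . . F . → 4 faults.
A − B = 5 − 4 = 1.

1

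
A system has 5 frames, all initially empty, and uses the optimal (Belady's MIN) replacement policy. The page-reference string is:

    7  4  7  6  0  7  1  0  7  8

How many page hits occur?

4

7 -> miss, frames {7}
4 -> miss, frames {7,4}
7 -> hit
6 -> miss, frames {7,4,6}
0 -> miss, frames {7,4,6,0}
7 -> hit
1 -> miss, frames {7,4,6,0,1}
0 -> hit
7 -> hit
8 -> miss, evict 1, frames {7,4,6,0,8}
Hits: 4.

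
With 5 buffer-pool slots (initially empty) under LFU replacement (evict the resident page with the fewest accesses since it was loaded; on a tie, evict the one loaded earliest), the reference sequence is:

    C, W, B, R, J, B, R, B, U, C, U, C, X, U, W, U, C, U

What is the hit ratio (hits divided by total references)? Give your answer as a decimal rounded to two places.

C → fault, frames (C)
W → fault, frames (C W)
B → fault, frames (C W B)
R → fault, frames (C W B R)
J → fault, frames (C W B R J)
B → hit
R → hit
B → hit
U → fault, evict C, frames (W B R J U)
C → fault, evict W, frames (B R J U C)
U → hit
C → hit
X → fault, evict J, frames (B R U C X)
U → hit
W → fault, evict X, frames (B R U C W)
U → hit
C → hit
U → hit
Hits: 9 of 18 references → 9/18 = 0.5000.

0.50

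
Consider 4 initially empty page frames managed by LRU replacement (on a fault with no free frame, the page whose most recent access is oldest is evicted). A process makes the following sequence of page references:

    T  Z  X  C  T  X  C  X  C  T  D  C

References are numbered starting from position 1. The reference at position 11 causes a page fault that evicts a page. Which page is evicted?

pos 1: T → fault, frames (T)
pos 2: Z → fault, frames (T Z)
pos 3: X → fault, frames (T Z X)
pos 4: C → fault, frames (T Z X C)
pos 5: T → hit
pos 6: X → hit
pos 7: C → hit
pos 8: X → hit
pos 9: C → hit
pos 10: T → hit
pos 11: D → fault, evict Z, frames (X C T D)
At position 11, page Z is evicted.

Z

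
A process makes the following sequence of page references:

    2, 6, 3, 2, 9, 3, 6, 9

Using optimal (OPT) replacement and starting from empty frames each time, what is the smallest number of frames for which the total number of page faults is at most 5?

f=1: 8 faults
f=2: 5 faults
f=3: 4 faults
f=4: 4 faults
Smallest f with faults ≤ 5 is 2.

2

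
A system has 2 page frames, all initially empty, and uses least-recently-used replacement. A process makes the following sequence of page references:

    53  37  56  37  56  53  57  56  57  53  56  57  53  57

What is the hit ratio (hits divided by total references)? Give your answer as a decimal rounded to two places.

53 -> fault, frames (53)
37 -> fault, frames (53 37)
56 -> fault, evict 53, frames (37 56)
37 -> hit
56 -> hit
53 -> fault, evict 37, frames (56 53)
57 -> fault, evict 56, frames (53 57)
56 -> fault, evict 53, frames (57 56)
57 -> hit
53 -> fault, evict 56, frames (57 53)
56 -> fault, evict 57, frames (53 56)
57 -> fault, evict 53, frames (56 57)
53 -> fault, evict 56, frames (57 53)
57 -> hit
Hits: 4 of 14 references → 4/14 = 0.2857.

0.29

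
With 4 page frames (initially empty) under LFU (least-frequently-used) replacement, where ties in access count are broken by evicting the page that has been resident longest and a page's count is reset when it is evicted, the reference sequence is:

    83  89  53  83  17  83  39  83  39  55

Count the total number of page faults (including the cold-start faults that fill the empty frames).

6

83 -> fault, frames (83)
89 -> fault, frames (83 89)
53 -> fault, frames (83 89 53)
83 -> hit
17 -> fault, frames (83 89 53 17)
83 -> hit
39 -> fault, evict 89, frames (83 53 17 39)
83 -> hit
39 -> hit
55 -> fault, evict 53, frames (83 17 39 55)
Page faults: 6.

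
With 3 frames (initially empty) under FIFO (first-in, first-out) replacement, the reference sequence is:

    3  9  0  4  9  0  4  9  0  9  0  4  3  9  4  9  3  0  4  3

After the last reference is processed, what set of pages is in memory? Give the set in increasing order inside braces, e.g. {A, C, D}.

3 -> miss, frames {3}
9 -> miss, frames {3,9}
0 -> miss, frames {3,9,0}
4 -> miss, evict 3, frames {9,0,4}
9 -> hit
0 -> hit
4 -> hit
9 -> hit
0 -> hit
9 -> hit
0 -> hit
4 -> hit
3 -> miss, evict 9, frames {0,4,3}
9 -> miss, evict 0, frames {4,3,9}
4 -> hit
9 -> hit
3 -> hit
0 -> miss, evict 4, frames {3,9,0}
4 -> miss, evict 3, frames {9,0,4}
3 -> miss, evict 9, frames {0,4,3}

{0, 3, 4}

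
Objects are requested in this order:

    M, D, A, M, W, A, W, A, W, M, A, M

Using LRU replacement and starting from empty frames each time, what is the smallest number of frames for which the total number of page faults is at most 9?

f=1: 12 faults
f=2: 8 faults
f=3: 4 faults
f=4: 4 faults
Smallest f with faults ≤ 9 is 2.

2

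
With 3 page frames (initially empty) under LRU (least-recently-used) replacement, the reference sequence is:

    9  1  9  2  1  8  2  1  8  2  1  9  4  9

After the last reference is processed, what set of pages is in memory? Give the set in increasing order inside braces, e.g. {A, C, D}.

{1, 4, 9}

9: miss, frames (9)
1: miss, frames (9 1)
9: hit
2: miss, frames (1 9 2)
1: hit
8: miss, evict 9, frames (2 1 8)
2: hit
1: hit
8: hit
2: hit
1: hit
9: miss, evict 8, frames (2 1 9)
4: miss, evict 2, frames (1 9 4)
9: hit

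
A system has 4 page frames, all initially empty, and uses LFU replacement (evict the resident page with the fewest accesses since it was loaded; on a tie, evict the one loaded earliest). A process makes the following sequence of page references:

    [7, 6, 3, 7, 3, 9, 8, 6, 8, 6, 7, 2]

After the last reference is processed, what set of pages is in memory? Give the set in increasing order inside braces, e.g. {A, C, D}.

7 -> miss, frames [7]
6 -> miss, frames [7, 6]
3 -> miss, frames [7, 6, 3]
7 -> hit
3 -> hit
9 -> miss, frames [7, 6, 3, 9]
8 -> miss, evict 6, frames [7, 3, 9, 8]
6 -> miss, evict 9, frames [7, 3, 8, 6]
8 -> hit
6 -> hit
7 -> hit
2 -> miss, evict 3, frames [7, 8, 6, 2]

{2, 6, 7, 8}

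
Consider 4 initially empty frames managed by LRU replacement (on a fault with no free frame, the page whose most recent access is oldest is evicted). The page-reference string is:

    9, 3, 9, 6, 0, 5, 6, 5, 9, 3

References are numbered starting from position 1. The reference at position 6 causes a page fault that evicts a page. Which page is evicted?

pos 1: 9: fault, frames {9}
pos 2: 3: fault, frames {9,3}
pos 3: 9: hit
pos 4: 6: fault, frames {3,9,6}
pos 5: 0: fault, frames {3,9,6,0}
pos 6: 5: fault, evict 3, frames {9,6,0,5}
At position 6, page 3 is evicted.

3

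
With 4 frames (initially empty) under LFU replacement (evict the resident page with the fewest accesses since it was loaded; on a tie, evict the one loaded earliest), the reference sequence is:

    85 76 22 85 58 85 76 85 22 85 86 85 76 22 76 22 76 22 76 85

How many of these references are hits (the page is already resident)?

15

85: miss, frames {85}
76: miss, frames {85,76}
22: miss, frames {85,76,22}
85: hit
58: miss, frames {85,76,22,58}
85: hit
76: hit
85: hit
22: hit
85: hit
86: miss, evict 58, frames {85,76,22,86}
85: hit
76: hit
22: hit
76: hit
22: hit
76: hit
22: hit
76: hit
85: hit
Hits: 15.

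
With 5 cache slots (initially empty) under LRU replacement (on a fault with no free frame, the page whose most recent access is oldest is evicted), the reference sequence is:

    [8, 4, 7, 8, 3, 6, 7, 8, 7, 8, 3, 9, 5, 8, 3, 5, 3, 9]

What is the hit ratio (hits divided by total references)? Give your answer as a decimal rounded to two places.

8: miss, frames [8]
4: miss, frames [8, 4]
7: miss, frames [8, 4, 7]
8: hit
3: miss, frames [4, 7, 8, 3]
6: miss, frames [4, 7, 8, 3, 6]
7: hit
8: hit
7: hit
8: hit
3: hit
9: miss, evict 4, frames [6, 7, 8, 3, 9]
5: miss, evict 6, frames [7, 8, 3, 9, 5]
8: hit
3: hit
5: hit
3: hit
9: hit
Hits: 11 of 18 references → 11/18 = 0.6111.

0.61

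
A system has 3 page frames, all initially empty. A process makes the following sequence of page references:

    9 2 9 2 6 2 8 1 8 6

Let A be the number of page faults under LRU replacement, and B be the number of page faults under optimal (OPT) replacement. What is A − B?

1

Under LRU: F F . . F . F F . F → 6 faults.
Under OPT: F F . . F . F F . . → 5 faults.
A − B = 6 − 5 = 1.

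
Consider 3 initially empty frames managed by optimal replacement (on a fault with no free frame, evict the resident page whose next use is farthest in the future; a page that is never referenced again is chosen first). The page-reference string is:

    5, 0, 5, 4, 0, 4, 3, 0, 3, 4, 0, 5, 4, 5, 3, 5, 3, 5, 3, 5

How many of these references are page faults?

5: fault, frames {5}
0: fault, frames {5,0}
5: hit
4: fault, frames {5,0,4}
0: hit
4: hit
3: fault, evict 5, frames {0,4,3}
0: hit
3: hit
4: hit
0: hit
5: fault, evict 0, frames {4,3,5}
4: hit
5: hit
3: hit
5: hit
3: hit
5: hit
3: hit
5: hit
Page faults: 5.

5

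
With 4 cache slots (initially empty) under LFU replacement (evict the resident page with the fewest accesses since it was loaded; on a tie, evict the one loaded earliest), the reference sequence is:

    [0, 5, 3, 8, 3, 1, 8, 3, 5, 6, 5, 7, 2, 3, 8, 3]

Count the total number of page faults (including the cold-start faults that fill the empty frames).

0: miss, frames [0]
5: miss, frames [0, 5]
3: miss, frames [0, 5, 3]
8: miss, frames [0, 5, 3, 8]
3: hit
1: miss, evict 0, frames [5, 3, 8, 1]
8: hit
3: hit
5: hit
6: miss, evict 1, frames [5, 3, 8, 6]
5: hit
7: miss, evict 6, frames [5, 3, 8, 7]
2: miss, evict 7, frames [5, 3, 8, 2]
3: hit
8: hit
3: hit
Page faults: 8.

8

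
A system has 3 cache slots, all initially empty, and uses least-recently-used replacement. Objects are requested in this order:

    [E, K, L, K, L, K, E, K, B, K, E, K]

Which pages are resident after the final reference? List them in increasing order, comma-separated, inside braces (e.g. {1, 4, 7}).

{B, E, K}

E → miss, frames [E]
K → miss, frames [E, K]
L → miss, frames [E, K, L]
K → hit
L → hit
K → hit
E → hit
K → hit
B → miss, evict L, frames [E, K, B]
K → hit
E → hit
K → hit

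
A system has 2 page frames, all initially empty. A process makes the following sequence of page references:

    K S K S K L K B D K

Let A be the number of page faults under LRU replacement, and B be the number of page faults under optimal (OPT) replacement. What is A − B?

Under LRU: F F . . . F . F F F → 6 faults.
Under OPT: F F . . . F . F F . → 5 faults.
A − B = 6 − 5 = 1.

1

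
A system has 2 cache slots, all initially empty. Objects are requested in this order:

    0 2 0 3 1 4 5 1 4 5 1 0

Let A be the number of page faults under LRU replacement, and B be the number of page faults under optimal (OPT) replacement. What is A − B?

Under LRU: F F . F F F F F F F F F → 11 faults.
Under OPT: F F . F F F F . F . F F → 9 faults.
A − B = 11 − 9 = 2.

2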